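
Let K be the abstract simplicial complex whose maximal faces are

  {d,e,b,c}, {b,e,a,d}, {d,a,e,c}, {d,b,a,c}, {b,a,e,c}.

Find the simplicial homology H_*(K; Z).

H_0 = Z,  H_1 = 0,  H_2 = 0,  H_3 = Z.

Fix the vertex order a < b < c < d < e and write every simplex with vertices in increasing order. Then dim K = 3 and the simplices of K are:

  0-simplices (5): a, b, c, d, e
  1-simplices (10): ab, ac, ad, ae, bc, bd, be, cd, ce, de
  2-simplices (10): abc, abd, abe, acd, ace, ade, bcd, bce, bde, cde
  3-simplices (5): abcd, abce, abde, acde, bcde

giving chain groups C_0 ≅ Z^5, C_1 ≅ Z^10, C_2 ≅ Z^10, C_3 ≅ Z^5.

∂_1: C_1 → C_0 sends each edge [p,q] (with p < q) to q − p.
The resulting 5×10 matrix has rank 4, and its Smith normal form has invariant factors (1,1,1,1).

Boundary ∂_2: C_2 → C_1 acts by ∂[p,q,r] = [q,r] − [p,r] + [p,q]. For instance
  ∂bcd = cd − bd + bc,
  ∂ace = ce − ae + ac.
As a 10×10 matrix over Z this has rank 6, with invariant factors (1,1,1,1,1,1).

The boundary map ∂_3: C_3 → C_2 sends each 3-simplex σ to the alternating sum Σ_i (−1)^i (σ with its i-th vertex removed). For instance
  ∂abce = bce − ace + abe − abc,
  ∂abde = bde − ade + abe − abd.
As a 10×5 matrix over Z this has rank 4, with invariant factors (1,1,1,1).

From H_k ≅ ker(∂_k) / im(∂_{k+1}) we obtain:

  H_0: rank C_0 − rank ∂_1 = 5 − 4 = 1, and the invariant factors of ∂_1 are all 1, so H_0 ≅ Z.
  H_1: rank ker ∂_1 − rank ∂_2 = (10 − 4) − 6 = 0, and the invariant factors of ∂_2 are all 1, so H_1 ≅ 0.
  H_2: rank ker ∂_2 − rank ∂_3 = (10 − 6) − 4 = 0, and the invariant factors of ∂_3 are all 1, so H_2 ≅ 0.
  H_3: rank ker ∂_3 − rank ∂_4 = (5 − 4) − 0 = 1, and there is no ∂_4, so H_3 ≅ Z.

As a check, the Euler characteristic is 5 − 10 + 10 − 5 = 0, which agrees with 1 − 0 + 0 − 1 = 0.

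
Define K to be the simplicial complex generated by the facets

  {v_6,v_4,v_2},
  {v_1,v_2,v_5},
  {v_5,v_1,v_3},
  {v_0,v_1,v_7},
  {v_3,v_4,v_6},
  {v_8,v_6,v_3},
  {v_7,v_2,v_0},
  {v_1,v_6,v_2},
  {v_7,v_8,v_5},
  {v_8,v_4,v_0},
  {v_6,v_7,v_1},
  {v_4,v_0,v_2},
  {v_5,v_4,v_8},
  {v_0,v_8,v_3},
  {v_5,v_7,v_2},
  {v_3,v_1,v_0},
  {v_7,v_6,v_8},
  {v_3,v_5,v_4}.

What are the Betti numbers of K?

Order the vertices as v_0 < v_1 < v_2 < v_3 < v_4 < v_5 < v_6 < v_7 < v_8. Listing each simplex with vertices in this order, K has dimension 2 with simplices:

  0-simplices (9): [v_0], [v_1], [v_2], [v_3], [v_4], [v_5], [v_6], [v_7], [v_8]
  1-simplices (27): (27 of them)
  2-simplices (18): (18 of them)

so the chain groups are C_0 ≅ Z^9, C_1 ≅ Z^27, C_2 ≅ Z^18.

Boundary ∂_1: C_1 → C_0 maps an edge to its endpoints' difference, ∂[p,q] = q − p. For instance
  ∂[v_4,v_8] = [v_8] − [v_4].
The 9×27 boundary matrix has rank 8 and Smith normal form diag(1,1,1,1,1,1,1,1).

The boundary map ∂_2: C_2 → C_1 maps a triangle to the signed sum of its edges. For instance
  ∂[v_1,v_2,v_6] = [v_2,v_6] − [v_1,v_6] + [v_1,v_2],
  ∂[v_3,v_4,v_5] = [v_4,v_5] − [v_3,v_5] + [v_3,v_4].
This gives a 27×18 integer matrix of rank 18; reducing to Smith normal form yields diagonal entries (1,1,1,1,1,1,1,1,1,1,1,1,1,1,1,1,1,2).

From H_k ≅ ker(∂_k) / im(∂_{k+1}) we obtain:

  H_0: rank C_0 − rank ∂_1 = 9 − 8 = 1, and the invariant factors of ∂_1 are all 1, so H_0 = Z.
  H_1: rank ker ∂_1 − rank ∂_2 = (27 − 8) − 18 = 1, and ∂_2 has invariant factor 2 > 1, so H_1 = Z × Z/2.
  H_2: rank ker ∂_2 − rank ∂_3 = (18 − 18) − 0 = 0, and there is no ∂_3, so H_2 = 0.

As a check, the Euler characteristic is 9 − 27 + 18 = 0, which agrees with 1 − 1 + 0 = 0.
(K is a triangulation of the Klein bottle.)

Hence the Betti numbers are b_0 = 1, b_1 = 1, b_2 = 0.

b_0 = 1, b_1 = 1, b_2 = 0.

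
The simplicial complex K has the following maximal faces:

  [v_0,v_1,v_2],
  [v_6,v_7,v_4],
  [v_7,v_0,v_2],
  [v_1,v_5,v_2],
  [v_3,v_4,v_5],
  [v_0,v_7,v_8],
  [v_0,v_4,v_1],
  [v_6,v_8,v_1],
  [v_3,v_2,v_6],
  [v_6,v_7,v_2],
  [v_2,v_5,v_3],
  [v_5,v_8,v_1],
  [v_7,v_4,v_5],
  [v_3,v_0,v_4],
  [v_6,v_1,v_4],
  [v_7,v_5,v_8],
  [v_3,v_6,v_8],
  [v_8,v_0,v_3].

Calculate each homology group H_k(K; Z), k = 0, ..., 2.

H_0 ≅ Z,  H_1 ≅ Z^2,  H_2 ≅ Z.

We work with the vertex ordering v_0 < v_1 < v_2 < v_3 < v_4 < v_5 < v_6 < v_7 < v_8. The simplices of K, each written with vertices in increasing order, are:

  0-simplices (9): [v_0], [v_1], [v_2], [v_3], [v_4], [v_5], [v_6], [v_7], [v_8]
  1-simplices (27): (27 of them)
  2-simplices (18): (18 of them)

giving chain groups C_0 ≅ Z^9, C_1 ≅ Z^27, C_2 ≅ Z^18.

The boundary map ∂_1: C_1 → C_0 sends each edge [p,q] (with p < q) to q − p. For instance
  ∂[v_3,v_5] = [v_5] − [v_3].
This gives a 9×27 integer matrix of rank 8; reducing to Smith normal form yields diagonal entries (1,1,1,1,1,1,1,1).

The boundary map ∂_2: C_2 → C_1 acts by ∂[p,q,r] = [q,r] − [p,r] + [p,q]. For instance
  ∂[v_4,v_5,v_7] = [v_5,v_7] − [v_4,v_7] + [v_4,v_5],
  ∂[v_5,v_7,v_8] = [v_7,v_8] − [v_5,v_8] + [v_5,v_7].
This gives a 27×18 integer matrix of rank 17; reducing to Smith normal form yields diagonal entries (1,1,1,1,1,1,1,1,1,1,1,1,1,1,1,1,1).

Reading off H_k = ker ∂_k / im ∂_{k+1}:

  H_0: rank C_0 − rank ∂_1 = 9 − 8 = 1, and the invariant factors of ∂_1 are all 1, so H_0 ≅ Z.
  H_1: rank ker ∂_1 − rank ∂_2 = (27 − 8) − 17 = 2, and the invariant factors of ∂_2 are all 1, so H_1 ≅ Z^2.
  H_2: rank ker ∂_2 − rank ∂_3 = (18 − 17) − 0 = 1, and there is no ∂_3, so H_2 ≅ Z.

(K is a triangulation of the torus T^2.)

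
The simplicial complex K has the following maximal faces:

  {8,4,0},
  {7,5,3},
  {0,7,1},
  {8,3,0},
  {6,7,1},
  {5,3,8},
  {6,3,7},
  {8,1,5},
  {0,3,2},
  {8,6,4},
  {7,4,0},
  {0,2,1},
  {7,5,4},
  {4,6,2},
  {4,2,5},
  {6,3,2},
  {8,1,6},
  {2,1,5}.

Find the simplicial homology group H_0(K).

H_0 = Z.

Take the total order 0 < 1 < 2 < 3 < 4 < 5 < 6 < 7 < 8 on the vertex set. Then K (dimension 2) consists of the simplices:

  0-simplices (9): [0], [1], [2], [3], [4], [5], [6], [7], [8]
  1-simplices (27): (27 of them)
  2-simplices (18): [0,1,2], [0,1,7], [0,2,3], [0,3,8], [0,4,7], [0,4,8], [1,2,5], [1,5,8], [1,6,7], [1,6,8], [2,3,6], [2,4,5], [2,4,6], [3,5,7], [3,5,8], [3,6,7], [4,5,7], [4,6,8]

giving chain groups C_0 ≅ Z^9, C_1 ≅ Z^27, C_2 ≅ Z^18.

The boundary map ∂_1: C_1 → C_0 maps an edge to its endpoints' difference, ∂[p,q] = q − p.
The resulting 9×27 matrix has rank 8, and its Smith normal form has invariant factors (1,1,1,1,1,1,1,1).

Boundary ∂_2: C_2 → C_1 sends each 2-simplex [p,q,r] to [q,r] − [p,r] + [p,q]. For instance
  ∂[4,6,8] = [6,8] − [4,8] + [4,6],
  ∂[3,6,7] = [6,7] − [3,7] + [3,6].
As a 27×18 matrix over Z this has rank 17, with invariant factors (1,1,1,1,1,1,1,1,1,1,1,1,1,1,1,1,1).

Reading off H_k = ker ∂_k / im ∂_{k+1}:

  H_0: rank C_0 − rank ∂_1 = 9 − 8 = 1, and the invariant factors of ∂_1 are all 1, so H_0 ≅ Z.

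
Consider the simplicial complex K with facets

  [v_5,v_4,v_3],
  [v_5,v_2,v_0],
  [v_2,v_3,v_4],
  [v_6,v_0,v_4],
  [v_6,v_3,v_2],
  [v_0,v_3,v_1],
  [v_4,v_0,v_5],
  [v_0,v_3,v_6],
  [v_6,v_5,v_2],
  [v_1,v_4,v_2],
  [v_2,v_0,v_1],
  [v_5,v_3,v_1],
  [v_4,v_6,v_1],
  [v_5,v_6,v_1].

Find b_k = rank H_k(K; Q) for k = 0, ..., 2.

Order the vertices as v_0 < v_1 < v_2 < v_3 < v_4 < v_5 < v_6. Listing each simplex with vertices in this order, K has dimension 2 with simplices:

  0-simplices (7): [v_0], [v_1], [v_2], [v_3], [v_4], [v_5], [v_6]
  1-simplices (21): (21 of them)
  2-simplices (14): (14 of them)

so the chain groups are C_0 ≅ Z^7, C_1 ≅ Z^21, C_2 ≅ Z^14.

The boundary map ∂_1: C_1 → C_0 maps an edge to its endpoints' difference, ∂[p,q] = q − p. For instance
  ∂[v_3,v_4] = [v_4] − [v_3].
The 7×21 boundary matrix has rank 6 and Smith normal form diag(1,1,1,1,1,1).

Boundary ∂_2: C_2 → C_1 sends each 2-simplex [p,q,r] to [q,r] − [p,r] + [p,q]. For instance
  ∂[v_1,v_3,v_5] = [v_3,v_5] − [v_1,v_5] + [v_1,v_3],
  ∂[v_0,v_2,v_5] = [v_2,v_5] − [v_0,v_5] + [v_0,v_2].
As a 21×14 matrix over Z this has rank 13, with invariant factors (1,1,1,1,1,1,1,1,1,1,1,1,1).

Now H_k = ker ∂_k / im ∂_{k+1}, so:

  H_0: rank C_0 − rank ∂_1 = 7 − 6 = 1, and the invariant factors of ∂_1 are all 1, so H_0 = Z.
  H_1: rank ker ∂_1 − rank ∂_2 = (21 − 6) − 13 = 2, and the invariant factors of ∂_2 are all 1, so H_1 = Z^2.
  H_2: rank ker ∂_2 − rank ∂_3 = (14 − 13) − 0 = 1, and there is no ∂_3, so H_2 = Z.

Hence the Betti numbers are b_0 = 1, b_1 = 2, b_2 = 1.

b_0 = 1, b_1 = 2, b_2 = 1.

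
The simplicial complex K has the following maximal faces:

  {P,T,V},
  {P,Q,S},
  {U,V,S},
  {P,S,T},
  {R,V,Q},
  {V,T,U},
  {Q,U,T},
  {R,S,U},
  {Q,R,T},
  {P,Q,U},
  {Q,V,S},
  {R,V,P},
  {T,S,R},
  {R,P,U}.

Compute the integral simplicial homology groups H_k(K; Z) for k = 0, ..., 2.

We work with the vertex ordering P < Q < R < S < T < U < V. The simplices of K, each written with vertices in increasing order, are:

  0-simplices (7): P, Q, R, S, T, U, V
  1-simplices (21): PQ, PR, PS, PT, PU, PV, QR, QS, QT, QU, QV, RS, RT, RU, RV, ST, SU, SV, TU, TV, UV
  2-simplices (14): PQS, PQU, PRU, PRV, PST, PTV, QRT, QRV, QSV, QTU, RST, RSU, SUV, TUV

giving chain groups C_0 ≅ Z^7, C_1 ≅ Z^21, C_2 ≅ Z^14.

The boundary map ∂_1: C_1 → C_0 is given by ∂[p,q] = [q] − [p]. For instance
  ∂RU = U − R.
As a 7×21 matrix over Z this has rank 6, with invariant factors (1,1,1,1,1,1).

The boundary map ∂_2: C_2 → C_1 acts by ∂[p,q,r] = [q,r] − [p,r] + [p,q]. For instance
  ∂RST = ST − RT + RS,
  ∂QSV = SV − QV + QS.
The 21×14 boundary matrix has rank 13 and Smith normal form diag(1,1,1,1,1,1,1,1,1,1,1,1,1).

Now H_k = ker ∂_k / im ∂_{k+1}, so:

  H_0: rank C_0 − rank ∂_1 = 7 − 6 = 1, and the invariant factors of ∂_1 are all 1, so H_0 ≅ Z.
  H_1: rank ker ∂_1 − rank ∂_2 = (21 − 6) − 13 = 2, and the invariant factors of ∂_2 are all 1, so H_1 ≅ Z^2.
  H_2: rank ker ∂_2 − rank ∂_3 = (14 − 13) − 0 = 1, and there is no ∂_3, so H_2 ≅ Z.

(K is a triangulation of the torus T^2.)

H_0 = Z,  H_1 = Z^2,  H_2 = Z.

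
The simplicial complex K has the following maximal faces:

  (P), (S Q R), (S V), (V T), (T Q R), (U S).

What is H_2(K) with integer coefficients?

H_2 = 0.

We work with the vertex ordering P < Q < R < S < T < U < V. The simplices of K, each written with vertices in increasing order, are:

  0-simplices (7): P, Q, R, S, T, U, V
  1-simplices (8): QR, QS, QT, RS, RT, SU, SV, TV
  2-simplices (2): QRS, QRT

giving chain groups C_0 ≅ Z^7, C_1 ≅ Z^8, C_2 ≅ Z^2.

∂_1: C_1 → C_0 is given by ∂[p,q] = [q] − [p]. For instance
  ∂QR = R − Q.
The resulting 7×8 matrix has rank 5, and its Smith normal form has invariant factors (1,1,1,1,1).

Boundary ∂_2: C_2 → C_1 sends each 2-simplex [p,q,r] to [q,r] − [p,r] + [p,q]. For instance
  ∂QRS = RS − QS + QR,
  ∂QRT = RT − QT + QR.
The 8×2 boundary matrix has rank 2 and Smith normal form diag(1,1).

Reading off H_k = ker ∂_k / im ∂_{k+1}:

  H_2: rank ker ∂_2 − rank ∂_3 = (2 − 2) − 0 = 0, and there is no ∂_3, so H_2 ≅ 0.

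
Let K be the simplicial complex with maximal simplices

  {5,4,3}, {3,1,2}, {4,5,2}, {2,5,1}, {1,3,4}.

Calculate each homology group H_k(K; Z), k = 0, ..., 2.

Fix the vertex order 1 < 2 < 3 < 4 < 5 and write every simplex with vertices in increasing order. Then dim K = 2 and the simplices of K are:

  0-simplices (5): [1], [2], [3], [4], [5]
  1-simplices (10): [1,2], [1,3], [1,4], [1,5], [2,3], [2,4], [2,5], [3,4], [3,5], [4,5]
  2-simplices (5): [1,2,3], [1,2,5], [1,3,4], [2,4,5], [3,4,5]

so the chain groups are C_0 ≅ Z^5, C_1 ≅ Z^10, C_2 ≅ Z^5.

∂_1: C_1 → C_0 sends each edge [p,q] (with p < q) to q − p. For instance
  ∂[3,4] = [4] − [3].
The resulting 5×10 matrix has rank 4, and its Smith normal form has invariant factors (1,1,1,1).

Boundary ∂_2: C_2 → C_1 acts by ∂[p,q,r] = [q,r] − [p,r] + [p,q]. For instance
  ∂[1,2,5] = [2,5] − [1,5] + [1,2],
  ∂[1,2,3] = [2,3] − [1,3] + [1,2].
This gives a 10×5 integer matrix of rank 5; reducing to Smith normal form yields diagonal entries (1,1,1,1,1).

Computing H_k = (kernel of ∂_k) / (image of ∂_{k+1}):

  H_0: rank C_0 − rank ∂_1 = 5 − 4 = 1, and the invariant factors of ∂_1 are all 1, so H_0 ≅ Z.
  H_1: rank ker ∂_1 − rank ∂_2 = (10 − 4) − 5 = 1, and the invariant factors of ∂_2 are all 1, so H_1 ≅ Z.
  H_2: rank ker ∂_2 − rank ∂_3 = (5 − 5) − 0 = 0, and there is no ∂_3, so H_2 ≅ 0.

H_0 ≅ Z,  H_1 ≅ Z,  H_2 = 0.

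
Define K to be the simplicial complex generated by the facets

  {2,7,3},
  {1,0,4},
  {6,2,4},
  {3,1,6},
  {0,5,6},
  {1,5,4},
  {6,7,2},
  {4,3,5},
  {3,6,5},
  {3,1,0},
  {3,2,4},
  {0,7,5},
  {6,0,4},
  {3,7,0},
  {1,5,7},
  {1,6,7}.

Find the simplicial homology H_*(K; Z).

K has 8 vertices, 24 edges, 16 triangles.
rank ∂_0 = 0, rank ∂_1 = 7 ⇒ b_0 = 8 − 0 − 7 = 1; all invariant factors of ∂_1 are 1 so no torsion. So H_0 ≅ Z.
rank ∂_1 = 7, rank ∂_2 = 15 ⇒ b_1 = 24 − 7 − 15 = 2; all invariant factors of ∂_2 are 1 so no torsion. So H_1 ≅ Z^2.
rank ∂_2 = 15, rank ∂_3 = 0 ⇒ b_2 = 16 − 15 − 0 = 1. So H_2 ≅ Z.

H_0 ≅ Z,  H_1 ≅ Z^2,  H_2 ≅ Z.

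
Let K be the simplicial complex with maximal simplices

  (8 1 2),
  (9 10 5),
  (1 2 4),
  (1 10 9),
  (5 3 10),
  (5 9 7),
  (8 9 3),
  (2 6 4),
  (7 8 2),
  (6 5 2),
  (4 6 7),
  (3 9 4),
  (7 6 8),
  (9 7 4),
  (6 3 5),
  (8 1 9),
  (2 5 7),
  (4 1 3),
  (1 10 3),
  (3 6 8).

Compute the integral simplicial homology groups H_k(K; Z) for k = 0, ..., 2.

Fix the vertex order 1 < 2 < 3 < 4 < 5 < 6 < 7 < 8 < 9 < 10 and write every simplex with vertices in increasing order. Then dim K = 2 and the simplices of K are:

  0-simplices (10): [1], [2], [3], [4], [5], [6], [7], [8], [9], [10]
  1-simplices (30): (30 of them)
  2-simplices (20): (20 of them)

so the chain groups are C_0 ≅ Z^10, C_1 ≅ Z^30, C_2 ≅ Z^20.

The boundary map ∂_1: C_1 → C_0 maps an edge to its endpoints' difference, ∂[p,q] = q − p.
The resulting 10×30 matrix has rank 9, and its Smith normal form has invariant factors (1,1,1,1,1,1,1,1,1).

Boundary ∂_2: C_2 → C_1 maps a triangle to the signed sum of its edges. For instance
  ∂[3,4,9] = [4,9] − [3,9] + [3,4],
  ∂[6,7,8] = [7,8] − [6,8] + [6,7].
The resulting 30×20 matrix has rank 20, and its Smith normal form has invariant factors (1,1,1,1,1,1,1,1,1,1,1,1,1,1,1,1,1,1,1,2).

Computing H_k = (kernel of ∂_k) / (image of ∂_{k+1}):

  H_0: rank C_0 − rank ∂_1 = 10 − 9 = 1, and the invariant factors of ∂_1 are all 1, so H_0 ≅ Z.
  H_1: rank ker ∂_1 − rank ∂_2 = (30 − 9) − 20 = 1, and ∂_2 has invariant factor 2 > 1, so H_1 ≅ Z ⊕ Z_2.
  H_2: rank ker ∂_2 − rank ∂_3 = (20 − 20) − 0 = 0, and there is no ∂_3, so H_2 ≅ 0.

H_0 ≅ Z,  H_1 ≅ Z ⊕ Z_2,  H_2 = 0.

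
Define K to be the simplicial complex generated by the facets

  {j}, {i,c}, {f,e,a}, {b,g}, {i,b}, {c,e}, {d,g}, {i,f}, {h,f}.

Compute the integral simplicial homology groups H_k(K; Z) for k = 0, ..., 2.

Order the vertices as a < b < c < d < e < f < g < h < i < j. Listing each simplex with vertices in this order, K has dimension 2 with simplices:

  0-simplices (10): a, b, c, d, e, f, g, h, i, j
  1-simplices (10): ae, af, bg, bi, ce, ci, dg, ef, fh, fi
  2-simplices (1): aef

so the chain groups are C_0 ≅ Z^10, C_1 ≅ Z^10, C_2 ≅ Z^1.

The boundary map ∂_1: C_1 → C_0 maps an edge to its endpoints' difference, ∂[p,q] = q − p. For instance
  ∂fi = i − f.
As a 10×10 matrix over Z this has rank 8, with invariant factors (1,1,1,1,1,1,1,1).

The boundary map ∂_2: C_2 → C_1 acts by ∂[p,q,r] = [q,r] − [p,r] + [p,q]. For instance
  ∂aef = ef − af + ae.
The resulting 10×1 matrix has rank 1, and its Smith normal form has invariant factors (1).

Computing H_k = (kernel of ∂_k) / (image of ∂_{k+1}):

  H_0: rank C_0 − rank ∂_1 = 10 − 8 = 2, and the invariant factors of ∂_1 are all 1, so H_0 ≅ Z^2.
  H_1: rank ker ∂_1 − rank ∂_2 = (10 − 8) − 1 = 1, and the invariant factors of ∂_2 are all 1, so H_1 ≅ Z.
  H_2: rank ker ∂_2 − rank ∂_3 = (1 − 1) − 0 = 0, and there is no ∂_3, so H_2 ≅ 0.

H_0 ≅ Z^2,  H_1 ≅ Z,  H_2 = 0.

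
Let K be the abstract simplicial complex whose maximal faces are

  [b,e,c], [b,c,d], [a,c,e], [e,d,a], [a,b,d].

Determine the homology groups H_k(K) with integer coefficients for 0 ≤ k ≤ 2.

Fix the vertex order a < b < c < d < e and write every simplex with vertices in increasing order. Then dim K = 2 and the simplices of K are:

  0-simplices (5): a, b, c, d, e
  1-simplices (10): ab, ac, ad, ae, bc, bd, be, cd, ce, de
  2-simplices (5): abd, ace, ade, bcd, bce

giving chain groups C_0 ≅ Z^5, C_1 ≅ Z^10, C_2 ≅ Z^5.

∂_1: C_1 → C_0 is given by ∂[p,q] = [q] − [p].
The 5×10 boundary matrix has rank 4 and Smith normal form diag(1,1,1,1).

The boundary map ∂_2: C_2 → C_1 maps a triangle to the signed sum of its edges. For instance
  ∂ade = de − ae + ad,
  ∂ace = ce − ae + ac.
The resulting 10×5 matrix has rank 5, and its Smith normal form has invariant factors (1,1,1,1,1).

Reading off H_k = ker ∂_k / im ∂_{k+1}:

  H_0: rank C_0 − rank ∂_1 = 5 − 4 = 1, and the invariant factors of ∂_1 are all 1, so H_0 = Z.
  H_1: rank ker ∂_1 − rank ∂_2 = (10 − 4) − 5 = 1, and the invariant factors of ∂_2 are all 1, so H_1 = Z.
  H_2: rank ker ∂_2 − rank ∂_3 = (5 − 5) − 0 = 0, and there is no ∂_3, so H_2 = 0.

As a check, the Euler characteristic is 5 − 10 + 5 = 0, which agrees with 1 − 1 + 0 = 0.

H_0 ≅ Z,  H_1 ≅ Z,  H_2 = 0.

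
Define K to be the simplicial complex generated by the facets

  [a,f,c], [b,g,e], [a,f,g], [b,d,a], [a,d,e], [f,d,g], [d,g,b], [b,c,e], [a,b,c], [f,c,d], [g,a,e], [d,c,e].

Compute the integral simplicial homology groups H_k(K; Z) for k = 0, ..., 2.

Order the vertices as a < b < c < d < e < f < g. Listing each simplex with vertices in this order, K has dimension 2 with simplices:

  0-simplices (7): a, b, c, d, e, f, g
  1-simplices (18): ab, ac, ad, ae, af, ag, bc, bd, be, bg, cd, ce, cf, de, df, dg, eg, fg
  2-simplices (12): abc, abd, acf, ade, aeg, afg, bce, bdg, beg, cde, cdf, dfg

so the chain groups are C_0 ≅ Z^7, C_1 ≅ Z^18, C_2 ≅ Z^12.

Boundary ∂_1: C_1 → C_0 is given by ∂[p,q] = [q] − [p]. For instance
  ∂df = f − d.
The resulting 7×18 matrix has rank 6, and its Smith normal form has invariant factors (1,1,1,1,1,1).

Boundary ∂_2: C_2 → C_1 maps a triangle to the signed sum of its edges. For instance
  ∂cde = de − ce + cd,
  ∂aeg = eg − ag + ae.
The resulting 18×12 matrix has rank 12, and its Smith normal form has invariant factors (1,1,1,1,1,1,1,1,1,1,1,2).

From H_k ≅ ker(∂_k) / im(∂_{k+1}) we obtain:

  H_0: rank C_0 − rank ∂_1 = 7 − 6 = 1, and the invariant factors of ∂_1 are all 1, so H_0 = Z.
  H_1: rank ker ∂_1 − rank ∂_2 = (18 − 6) − 12 = 0, and ∂_2 has invariant factor 2 > 1, so H_1 = Z/2Z.
  H_2: rank ker ∂_2 − rank ∂_3 = (12 − 12) − 0 = 0, and there is no ∂_3, so H_2 = 0.

As a check, the Euler characteristic is 7 − 18 + 12 = 1, which agrees with 1 − 0 + 0 = 1.

H_0 ≅ Z,  H_1 ≅ Z/2Z,  H_2 = 0.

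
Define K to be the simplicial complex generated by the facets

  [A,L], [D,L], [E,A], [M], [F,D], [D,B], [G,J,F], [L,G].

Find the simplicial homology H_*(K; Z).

H_0 = Z^2,  H_1 = Z,  H_2 = 0.

Order the vertices as A < B < D < E < F < G < J < L < M. Listing each simplex with vertices in this order, K has dimension 2 with simplices:

  0-simplices (9): A, B, D, E, F, G, J, L, M
  1-simplices (9): AE, AL, BD, DF, DL, FG, FJ, GJ, GL
  2-simplices (1): FGJ

so the chain groups are C_0 ≅ Z^9, C_1 ≅ Z^9, C_2 ≅ Z^1.

The boundary map ∂_1: C_1 → C_0 is given by ∂[p,q] = [q] − [p]. For instance
  ∂FJ = J − F.
The resulting 9×9 matrix has rank 7, and its Smith normal form has invariant factors (1,1,1,1,1,1,1).

Boundary ∂_2: C_2 → C_1 acts by ∂[p,q,r] = [q,r] − [p,r] + [p,q]. For instance
  ∂FGJ = GJ − FJ + FG.
The resulting 9×1 matrix has rank 1, and its Smith normal form has invariant factors (1).

Computing H_k = (kernel of ∂_k) / (image of ∂_{k+1}):

  H_0: rank C_0 − rank ∂_1 = 9 − 7 = 2, and the invariant factors of ∂_1 are all 1, so H_0 ≅ Z^2.
  H_1: rank ker ∂_1 − rank ∂_2 = (9 − 7) − 1 = 1, and the invariant factors of ∂_2 are all 1, so H_1 ≅ Z.
  H_2: rank ker ∂_2 − rank ∂_3 = (1 − 1) − 0 = 0, and there is no ∂_3, so H_2 ≅ 0.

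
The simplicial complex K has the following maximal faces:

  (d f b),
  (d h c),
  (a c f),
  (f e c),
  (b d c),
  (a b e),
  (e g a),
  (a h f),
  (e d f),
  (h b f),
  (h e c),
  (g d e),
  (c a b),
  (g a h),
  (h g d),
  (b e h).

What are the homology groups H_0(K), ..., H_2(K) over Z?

H_0 = Z,  H_1 = Z^2,  H_2 = Z.

We work with the vertex ordering a < b < c < d < e < f < g < h. The simplices of K, each written with vertices in increasing order, are:

  0-simplices (8): a, b, c, d, e, f, g, h
  1-simplices (24): ab, ac, ae, af, ag, ah, bc, bd, be, bf, bh, cd, ce, cf, ch, de, df, dg, dh, ef, eg, eh, fh, gh
  2-simplices (16): abc, abe, acf, aeg, afh, agh, bcd, bdf, beh, bfh, cdh, cef, ceh, def, deg, dgh

giving chain groups C_0 ≅ Z^8, C_1 ≅ Z^24, C_2 ≅ Z^16.

The boundary map ∂_1: C_1 → C_0 sends each edge [p,q] (with p < q) to q − p. For instance
  ∂gh = h − g.
The resulting 8×24 matrix has rank 7, and its Smith normal form has invariant factors (1,1,1,1,1,1,1).

Boundary ∂_2: C_2 → C_1 sends each 2-simplex [p,q,r] to [q,r] − [p,r] + [p,q]. For instance
  ∂bcd = cd − bd + bc,
  ∂dgh = gh − dh + dg.
The 24×16 boundary matrix has rank 15 and Smith normal form diag(1,1,1,1,1,1,1,1,1,1,1,1,1,1,1).

Now H_k = ker ∂_k / im ∂_{k+1}, so:

  H_0: rank C_0 − rank ∂_1 = 8 − 7 = 1, and the invariant factors of ∂_1 are all 1, so H_0 ≅ Z.
  H_1: rank ker ∂_1 − rank ∂_2 = (24 − 7) − 15 = 2, and the invariant factors of ∂_2 are all 1, so H_1 ≅ Z^2.
  H_2: rank ker ∂_2 − rank ∂_3 = (16 − 15) − 0 = 1, and there is no ∂_3, so H_2 ≅ Z.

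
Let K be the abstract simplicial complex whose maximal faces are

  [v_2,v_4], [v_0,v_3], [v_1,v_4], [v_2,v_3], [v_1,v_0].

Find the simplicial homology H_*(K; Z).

H_0 ≅ Z,  H_1 ≅ Z.

Take the total order v_0 < v_1 < v_2 < v_3 < v_4 on the vertex set. Then K (dimension 1) consists of the simplices:

  0-simplices (5): [v_0], [v_1], [v_2], [v_3], [v_4]
  1-simplices (5): [v_0,v_1], [v_0,v_3], [v_1,v_4], [v_2,v_3], [v_2,v_4]

giving chain groups C_0 ≅ Z^5, C_1 ≅ Z^5.

Boundary ∂_1: C_1 → C_0 maps an edge to its endpoints' difference, ∂[p,q] = q − p.
The 5×5 boundary matrix has rank 4 and Smith normal form diag(1,1,1,1).

Now H_k = ker ∂_k / im ∂_{k+1}, so:

  H_0: rank C_0 − rank ∂_1 = 5 − 4 = 1, and the invariant factors of ∂_1 are all 1, so H_0 = Z.
  H_1: rank ker ∂_1 − rank ∂_2 = (5 − 4) − 0 = 1, and there is no ∂_2, so H_1 = Z.

As a check, the Euler characteristic is 5 − 5 = 0, which agrees with 1 − 1 = 0.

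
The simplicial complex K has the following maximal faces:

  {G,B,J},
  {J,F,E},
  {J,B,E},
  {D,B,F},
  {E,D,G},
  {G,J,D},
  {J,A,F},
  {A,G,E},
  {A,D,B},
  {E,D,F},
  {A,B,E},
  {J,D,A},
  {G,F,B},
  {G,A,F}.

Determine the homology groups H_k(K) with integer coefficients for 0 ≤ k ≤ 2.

We work with the vertex ordering A < B < D < E < F < G < J. The simplices of K, each written with vertices in increasing order, are:

  0-simplices (7): A, B, D, E, F, G, J
  1-simplices (21): AB, AD, AE, AF, AG, AJ, BD, BE, BF, BG, BJ, DE, DF, DG, DJ, EF, EG, EJ, FG, FJ, GJ
  2-simplices (14): ABD, ABE, ADJ, AEG, AFG, AFJ, BDF, BEJ, BFG, BGJ, DEF, DEG, DGJ, EFJ

Hence C_0 ≅ Z^7, C_1 ≅ Z^21, C_2 ≅ Z^14.

∂_1: C_1 → C_0 sends each edge [p,q] (with p < q) to q − p. For instance
  ∂GJ = J − G.
This gives a 7×21 integer matrix of rank 6; reducing to Smith normal form yields diagonal entries (1,1,1,1,1,1).

Boundary ∂_2: C_2 → C_1 sends each 2-simplex [p,q,r] to [q,r] − [p,r] + [p,q]. For instance
  ∂AFJ = FJ − AJ + AF,
  ∂AFG = FG − AG + AF.
The resulting 21×14 matrix has rank 13, and its Smith normal form has invariant factors (1,1,1,1,1,1,1,1,1,1,1,1,1).

Computing H_k = (kernel of ∂_k) / (image of ∂_{k+1}):

  H_0: rank C_0 − rank ∂_1 = 7 − 6 = 1, and the invariant factors of ∂_1 are all 1, so H_0 = Z.
  H_1: rank ker ∂_1 − rank ∂_2 = (21 − 6) − 13 = 2, and the invariant factors of ∂_2 are all 1, so H_1 = Z^2.
  H_2: rank ker ∂_2 − rank ∂_3 = (14 − 13) − 0 = 1, and there is no ∂_3, so H_2 = Z.

As a check, the Euler characteristic is 7 − 21 + 14 = 0, which agrees with 1 − 2 + 1 = 0.
(K is a triangulation of the torus T^2.)

H_0 ≅ Z,  H_1 ≅ Z^2,  H_2 ≅ Z.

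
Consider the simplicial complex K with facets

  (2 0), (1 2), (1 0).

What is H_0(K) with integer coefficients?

H_0 ≅ Z.

Order the vertices as 0 < 1 < 2. Listing each simplex with vertices in this order, K has dimension 1 with simplices:

  0-simplices (3): [0], [1], [2]
  1-simplices (3): [0,1], [0,2], [1,2]

Hence C_0 ≅ Z^3, C_1 ≅ Z^3.

The boundary map ∂_1: C_1 → C_0 is given by ∂[p,q] = [q] − [p]. For instance
  ∂[0,2] = [2] − [0].
The resulting 3×3 matrix has rank 2, and its Smith normal form has invariant factors (1,1).

Now H_k = ker ∂_k / im ∂_{k+1}, so:

  H_0: rank C_0 − rank ∂_1 = 3 − 2 = 1, and the invariant factors of ∂_1 are all 1, so H_0 = Z.

(K is a triangulation of the circle S^1.)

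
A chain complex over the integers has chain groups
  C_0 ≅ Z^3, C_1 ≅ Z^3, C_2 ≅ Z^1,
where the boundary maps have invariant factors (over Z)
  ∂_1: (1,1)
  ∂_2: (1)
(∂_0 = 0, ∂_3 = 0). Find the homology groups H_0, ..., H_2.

H_0: b_0 = 3 − 0 − 2 = 1; torsion from ∂_1 factors > 1: none. So H_0 = Z.
H_1: b_1 = 3 − 2 − 1 = 0; torsion from ∂_2 factors > 1: none. So H_1 = 0.
H_2: b_2 = 1 − 1 − 0 = 0; torsion from ∂_3 factors > 1: none. So H_2 = 0.

H_0 = Z,  H_1 = 0,  H_2 = 0.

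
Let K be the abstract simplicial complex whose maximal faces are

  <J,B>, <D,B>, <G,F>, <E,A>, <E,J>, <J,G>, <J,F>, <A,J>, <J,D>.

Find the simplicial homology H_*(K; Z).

Take the total order A < B < D < E < F < G < J on the vertex set. Then K (dimension 1) consists of the simplices:

  0-simplices (7): A, B, D, E, F, G, J
  1-simplices (9): AE, AJ, BD, BJ, DJ, EJ, FG, FJ, GJ

so the chain groups are C_0 ≅ Z^7, C_1 ≅ Z^9.

The boundary map ∂_1: C_1 → C_0 maps an edge to its endpoints' difference, ∂[p,q] = q − p. For instance
  ∂GJ = J − G.
The resulting 7×9 matrix has rank 6, and its Smith normal form has invariant factors (1,1,1,1,1,1).

Reading off H_k = ker ∂_k / im ∂_{k+1}:

  H_0: rank C_0 − rank ∂_1 = 7 − 6 = 1, and the invariant factors of ∂_1 are all 1, so H_0 = Z.
  H_1: rank ker ∂_1 − rank ∂_2 = (9 − 6) − 0 = 3, and there is no ∂_2, so H_1 = Z^3.

As a check, the Euler characteristic is 7 − 9 = -2, which agrees with 1 − 3 = -2.
(K is a triangulation of a wedge of 3 circles.)

H_0 ≅ Z,  H_1 ≅ Z^3.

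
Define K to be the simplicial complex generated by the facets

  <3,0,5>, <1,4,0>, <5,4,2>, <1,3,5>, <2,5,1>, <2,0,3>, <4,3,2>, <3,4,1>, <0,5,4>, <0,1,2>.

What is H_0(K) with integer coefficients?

H_0 = Z.

Take the total order 0 < 1 < 2 < 3 < 4 < 5 on the vertex set. Then K (dimension 2) consists of the simplices:

  0-simplices (6): [0], [1], [2], [3], [4], [5]
  1-simplices (15): [0,1], [0,2], [0,3], [0,4], [0,5], [1,2], [1,3], [1,4], [1,5], [2,3], [2,4], [2,5], [3,4], [3,5], [4,5]
  2-simplices (10): [0,1,2], [0,1,4], [0,2,3], [0,3,5], [0,4,5], [1,2,5], [1,3,4], [1,3,5], [2,3,4], [2,4,5]

giving chain groups C_0 ≅ Z^6, C_1 ≅ Z^15, C_2 ≅ Z^10.

∂_1: C_1 → C_0 is given by ∂[p,q] = [q] − [p]. For instance
  ∂[1,5] = [5] − [1].
As a 6×15 matrix over Z this has rank 5, with invariant factors (1,1,1,1,1).

∂_2: C_2 → C_1 acts by ∂[p,q,r] = [q,r] − [p,r] + [p,q]. For instance
  ∂[0,3,5] = [3,5] − [0,5] + [0,3],
  ∂[0,1,4] = [1,4] − [0,4] + [0,1].
As a 15×10 matrix over Z this has rank 10, with invariant factors (1,1,1,1,1,1,1,1,1,2).

Computing H_k = (kernel of ∂_k) / (image of ∂_{k+1}):

  H_0: rank C_0 − rank ∂_1 = 6 − 5 = 1, and the invariant factors of ∂_1 are all 1, so H_0 ≅ Z.

(K is a triangulation of the real projective plane RP^2.)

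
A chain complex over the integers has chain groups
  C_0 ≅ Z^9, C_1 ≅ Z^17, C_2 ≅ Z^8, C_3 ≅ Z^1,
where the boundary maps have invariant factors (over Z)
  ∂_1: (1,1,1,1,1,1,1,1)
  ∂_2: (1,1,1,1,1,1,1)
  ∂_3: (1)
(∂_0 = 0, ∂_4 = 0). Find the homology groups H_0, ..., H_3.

H_0: b_0 = 9 − 0 − 8 = 1; torsion from ∂_1 factors > 1: none. So H_0 ≅ Z.
H_1: b_1 = 17 − 8 − 7 = 2; torsion from ∂_2 factors > 1: none. So H_1 ≅ Z^2.
H_2: b_2 = 8 − 7 − 1 = 0; torsion from ∂_3 factors > 1: none. So H_2 ≅ 0.
H_3: b_3 = 1 − 1 − 0 = 0; torsion from ∂_4 factors > 1: none. So H_3 ≅ 0.

H_0 ≅ Z,  H_1 ≅ Z^2,  H_2 = 0,  H_3 = 0.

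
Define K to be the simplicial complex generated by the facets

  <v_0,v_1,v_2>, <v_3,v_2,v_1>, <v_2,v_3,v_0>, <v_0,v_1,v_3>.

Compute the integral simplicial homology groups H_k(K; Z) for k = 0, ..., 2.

Take the total order v_0 < v_1 < v_2 < v_3 on the vertex set. Then K (dimension 2) consists of the simplices:

  0-simplices (4): [v_0], [v_1], [v_2], [v_3]
  1-simplices (6): [v_0,v_1], [v_0,v_2], [v_0,v_3], [v_1,v_2], [v_1,v_3], [v_2,v_3]
  2-simplices (4): [v_0,v_1,v_2], [v_0,v_1,v_3], [v_0,v_2,v_3], [v_1,v_2,v_3]

Hence C_0 ≅ Z^4, C_1 ≅ Z^6, C_2 ≅ Z^4.

Boundary ∂_1: C_1 → C_0 maps an edge to its endpoints' difference, ∂[p,q] = q − p.
As a 4×6 matrix over Z this has rank 3, with invariant factors (1,1,1).

Boundary ∂_2: C_2 → C_1 acts by ∂[p,q,r] = [q,r] − [p,r] + [p,q]. For instance
  ∂[v_0,v_1,v_3] = [v_1,v_3] − [v_0,v_3] + [v_0,v_1],
  ∂[v_0,v_2,v_3] = [v_2,v_3] − [v_0,v_3] + [v_0,v_2].
As a 6×4 matrix over Z this has rank 3, with invariant factors (1,1,1).

Reading off H_k = ker ∂_k / im ∂_{k+1}:

  H_0: rank C_0 − rank ∂_1 = 4 − 3 = 1, and the invariant factors of ∂_1 are all 1, so H_0 = Z.
  H_1: rank ker ∂_1 − rank ∂_2 = (6 − 3) − 3 = 0, and the invariant factors of ∂_2 are all 1, so H_1 = 0.
  H_2: rank ker ∂_2 − rank ∂_3 = (4 − 3) − 0 = 1, and there is no ∂_3, so H_2 = Z.

As a check, the Euler characteristic is 4 − 6 + 4 = 2, which agrees with 1 − 0 + 1 = 2.

H_0 ≅ Z,  H_1 = 0,  H_2 ≅ Z.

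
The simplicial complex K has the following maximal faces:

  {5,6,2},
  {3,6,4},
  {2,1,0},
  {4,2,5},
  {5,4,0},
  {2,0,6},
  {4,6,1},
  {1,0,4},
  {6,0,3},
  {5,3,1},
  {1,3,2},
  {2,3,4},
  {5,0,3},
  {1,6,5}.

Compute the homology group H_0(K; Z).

Take the total order 0 < 1 < 2 < 3 < 4 < 5 < 6 on the vertex set. Then K (dimension 2) consists of the simplices:

  0-simplices (7): [0], [1], [2], [3], [4], [5], [6]
  1-simplices (21): [0,1], [0,2], [0,3], [0,4], [0,5], [0,6], [1,2], [1,3], [1,4], [1,5], [1,6], [2,3], [2,4], [2,5], [2,6], [3,4], [3,5], [3,6], [4,5], [4,6], [5,6]
  2-simplices (14): [0,1,2], [0,1,4], [0,2,6], [0,3,5], [0,3,6], [0,4,5], [1,2,3], [1,3,5], [1,4,6], [1,5,6], [2,3,4], [2,4,5], [2,5,6], [3,4,6]

Hence C_0 ≅ Z^7, C_1 ≅ Z^21, C_2 ≅ Z^14.

∂_1: C_1 → C_0 maps an edge to its endpoints' difference, ∂[p,q] = q − p.
The 7×21 boundary matrix has rank 6 and Smith normal form diag(1,1,1,1,1,1).

∂_2: C_2 → C_1 sends each 2-simplex [p,q,r] to [q,r] − [p,r] + [p,q]. For instance
  ∂[1,4,6] = [4,6] − [1,6] + [1,4],
  ∂[2,3,4] = [3,4] − [2,4] + [2,3].
This gives a 21×14 integer matrix of rank 13; reducing to Smith normal form yields diagonal entries (1,1,1,1,1,1,1,1,1,1,1,1,1).

Now H_k = ker ∂_k / im ∂_{k+1}, so:

  H_0: rank C_0 − rank ∂_1 = 7 − 6 = 1, and the invariant factors of ∂_1 are all 1, so H_0 = Z.

(K is a triangulation of the torus T^2.)

H_0 ≅ Z.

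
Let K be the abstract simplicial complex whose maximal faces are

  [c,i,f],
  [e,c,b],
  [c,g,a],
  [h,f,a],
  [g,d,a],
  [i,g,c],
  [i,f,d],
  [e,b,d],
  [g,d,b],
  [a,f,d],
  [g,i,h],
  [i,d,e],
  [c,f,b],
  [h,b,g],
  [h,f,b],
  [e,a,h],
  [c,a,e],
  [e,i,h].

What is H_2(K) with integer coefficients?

H_2 = Z.

Take the total order a < b < c < d < e < f < g < h < i on the vertex set. Then K (dimension 2) consists of the simplices:

  0-simplices (9): a, b, c, d, e, f, g, h, i
  1-simplices (27): ac, ad, ae, af, ag, ah, bc, bd, be, bf, bg, bh, ce, cf, cg, ci, de, df, dg, di, eh, ei, fh, fi, gh, gi, hi
  2-simplices (18): ace, acg, adf, adg, aeh, afh, bce, bcf, bde, bdg, bfh, bgh, cfi, cgi, dei, dfi, ehi, ghi

giving chain groups C_0 ≅ Z^9, C_1 ≅ Z^27, C_2 ≅ Z^18.

∂_1: C_1 → C_0 maps an edge to its endpoints' difference, ∂[p,q] = q − p. For instance
  ∂ae = e − a.
The 9×27 boundary matrix has rank 8 and Smith normal form diag(1,1,1,1,1,1,1,1).

Boundary ∂_2: C_2 → C_1 maps a triangle to the signed sum of its edges. For instance
  ∂dfi = fi − di + df,
  ∂ehi = hi − ei + eh.
As a 27×18 matrix over Z this has rank 17, with invariant factors (1,1,1,1,1,1,1,1,1,1,1,1,1,1,1,1,1).

Now H_k = ker ∂_k / im ∂_{k+1}, so:

  H_2: rank ker ∂_2 − rank ∂_3 = (18 − 17) − 0 = 1, and there is no ∂_3, so H_2 = Z.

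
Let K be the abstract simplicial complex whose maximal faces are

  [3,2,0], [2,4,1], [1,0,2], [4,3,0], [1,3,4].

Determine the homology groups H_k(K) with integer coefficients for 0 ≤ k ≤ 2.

Fix the vertex order 0 < 1 < 2 < 3 < 4 and write every simplex with vertices in increasing order. Then dim K = 2 and the simplices of K are:

  0-simplices (5): [0], [1], [2], [3], [4]
  1-simplices (10): [0,1], [0,2], [0,3], [0,4], [1,2], [1,3], [1,4], [2,3], [2,4], [3,4]
  2-simplices (5): [0,1,2], [0,2,3], [0,3,4], [1,2,4], [1,3,4]

Hence C_0 ≅ Z^5, C_1 ≅ Z^10, C_2 ≅ Z^5.

∂_1: C_1 → C_0 sends each edge [p,q] (with p < q) to q − p. For instance
  ∂[0,1] = [1] − [0].
As a 5×10 matrix over Z this has rank 4, with invariant factors (1,1,1,1).

Boundary ∂_2: C_2 → C_1 maps a triangle to the signed sum of its edges. For instance
  ∂[0,3,4] = [3,4] − [0,4] + [0,3],
  ∂[1,3,4] = [3,4] − [1,4] + [1,3].
The resulting 10×5 matrix has rank 5, and its Smith normal form has invariant factors (1,1,1,1,1).

Now H_k = ker ∂_k / im ∂_{k+1}, so:

  H_0: rank C_0 − rank ∂_1 = 5 − 4 = 1, and the invariant factors of ∂_1 are all 1, so H_0 = Z.
  H_1: rank ker ∂_1 − rank ∂_2 = (10 − 4) − 5 = 1, and the invariant factors of ∂_2 are all 1, so H_1 = Z.
  H_2: rank ker ∂_2 − rank ∂_3 = (5 − 5) − 0 = 0, and there is no ∂_3, so H_2 = 0.

H_0 = Z,  H_1 = Z,  H_2 = 0.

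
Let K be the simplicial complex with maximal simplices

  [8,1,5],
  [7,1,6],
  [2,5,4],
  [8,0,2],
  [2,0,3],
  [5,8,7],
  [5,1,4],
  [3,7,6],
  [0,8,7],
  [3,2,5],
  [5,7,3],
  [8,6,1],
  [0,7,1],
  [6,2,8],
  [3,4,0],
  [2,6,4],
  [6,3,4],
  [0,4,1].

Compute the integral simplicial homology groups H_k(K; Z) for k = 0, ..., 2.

Take the total order 0 < 1 < 2 < 3 < 4 < 5 < 6 < 7 < 8 on the vertex set. Then K (dimension 2) consists of the simplices:

  0-simplices (9): [0], [1], [2], [3], [4], [5], [6], [7], [8]
  1-simplices (27): (27 of them)
  2-simplices (18): [0,1,4], [0,1,7], [0,2,3], [0,2,8], [0,3,4], [0,7,8], [1,4,5], [1,5,8], [1,6,7], [1,6,8], [2,3,5], [2,4,5], [2,4,6], [2,6,8], [3,4,6], [3,5,7], [3,6,7], [5,7,8]

Hence C_0 ≅ Z^9, C_1 ≅ Z^27, C_2 ≅ Z^18.

Boundary ∂_1: C_1 → C_0 maps an edge to its endpoints' difference, ∂[p,q] = q − p.
The resulting 9×27 matrix has rank 8, and its Smith normal form has invariant factors (1,1,1,1,1,1,1,1).

The boundary map ∂_2: C_2 → C_1 sends each 2-simplex [p,q,r] to [q,r] − [p,r] + [p,q]. For instance
  ∂[1,5,8] = [5,8] − [1,8] + [1,5],
  ∂[3,6,7] = [6,7] − [3,7] + [3,6].
This gives a 27×18 integer matrix of rank 18; reducing to Smith normal form yields diagonal entries (1,1,1,1,1,1,1,1,1,1,1,1,1,1,1,1,1,2).

From H_k ≅ ker(∂_k) / im(∂_{k+1}) we obtain:

  H_0: rank C_0 − rank ∂_1 = 9 − 8 = 1, and the invariant factors of ∂_1 are all 1, so H_0 ≅ Z.
  H_1: rank ker ∂_1 − rank ∂_2 = (27 − 8) − 18 = 1, and ∂_2 has invariant factor 2 > 1, so H_1 ≅ Z ⊕ Z/2Z.
  H_2: rank ker ∂_2 − rank ∂_3 = (18 − 18) − 0 = 0, and there is no ∂_3, so H_2 ≅ 0.

H_0 ≅ Z,  H_1 ≅ Z ⊕ Z/2Z,  H_2 = 0.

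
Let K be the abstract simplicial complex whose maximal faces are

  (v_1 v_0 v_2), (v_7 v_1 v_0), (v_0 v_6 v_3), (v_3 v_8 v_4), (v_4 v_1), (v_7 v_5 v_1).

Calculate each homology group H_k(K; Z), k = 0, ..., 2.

H_0 ≅ Z,  H_1 ≅ Z,  H_2 = 0.

We work with the vertex ordering v_0 < v_1 < v_2 < v_3 < v_4 < v_5 < v_6 < v_7 < v_8. The simplices of K, each written with vertices in increasing order, are:

  0-simplices (9): [v_0], [v_1], [v_2], [v_3], [v_4], [v_5], [v_6], [v_7], [v_8]
  1-simplices (14): [v_0,v_1], [v_0,v_2], [v_0,v_3], [v_0,v_6], [v_0,v_7], [v_1,v_2], [v_1,v_4], [v_1,v_5], [v_1,v_7], [v_3,v_4], [v_3,v_6], [v_3,v_8], [v_4,v_8], [v_5,v_7]
  2-simplices (5): [v_0,v_1,v_2], [v_0,v_1,v_7], [v_0,v_3,v_6], [v_1,v_5,v_7], [v_3,v_4,v_8]

Hence C_0 ≅ Z^9, C_1 ≅ Z^14, C_2 ≅ Z^5.

Boundary ∂_1: C_1 → C_0 sends each edge [p,q] (with p < q) to q − p.
The 9×14 boundary matrix has rank 8 and Smith normal form diag(1,1,1,1,1,1,1,1).

Boundary ∂_2: C_2 → C_1 sends each 2-simplex [p,q,r] to [q,r] − [p,r] + [p,q]. For instance
  ∂[v_0,v_3,v_6] = [v_3,v_6] − [v_0,v_6] + [v_0,v_3],
  ∂[v_1,v_5,v_7] = [v_5,v_7] − [v_1,v_7] + [v_1,v_5].
This gives a 14×5 integer matrix of rank 5; reducing to Smith normal form yields diagonal entries (1,1,1,1,1).

Computing H_k = (kernel of ∂_k) / (image of ∂_{k+1}):

  H_0: rank C_0 − rank ∂_1 = 9 − 8 = 1, and the invariant factors of ∂_1 are all 1, so H_0 ≅ Z.
  H_1: rank ker ∂_1 − rank ∂_2 = (14 − 8) − 5 = 1, and the invariant factors of ∂_2 are all 1, so H_1 ≅ Z.
  H_2: rank ker ∂_2 − rank ∂_3 = (5 − 5) − 0 = 0, and there is no ∂_3, so H_2 ≅ 0.

As a check, the Euler characteristic is 9 − 14 + 5 = 0, which agrees with 1 − 1 + 0 = 0.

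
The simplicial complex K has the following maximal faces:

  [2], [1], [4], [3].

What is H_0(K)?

Fix the vertex order 1 < 2 < 3 < 4 and write every simplex with vertices in increasing order. Then dim K = 0 and the simplices of K are:

  0-simplices (4): [1], [2], [3], [4]

giving chain groups C_0 ≅ Z^4.

From H_k ≅ ker(∂_k) / im(∂_{k+1}) we obtain:

  H_0: rank C_0 − rank ∂_1 = 4 − 0 = 4, and there is no ∂_1, so H_0 ≅ Z^4.

(K is a triangulation of a set of 4 points.)

H_0 = Z^4.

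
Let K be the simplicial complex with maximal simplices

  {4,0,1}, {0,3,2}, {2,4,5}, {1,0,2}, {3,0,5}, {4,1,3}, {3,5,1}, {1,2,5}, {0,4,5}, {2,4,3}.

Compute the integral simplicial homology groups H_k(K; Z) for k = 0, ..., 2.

H_0 ≅ Z,  H_1 ≅ Z_2,  H_2 = 0.

Take the total order 0 < 1 < 2 < 3 < 4 < 5 on the vertex set. Then K (dimension 2) consists of the simplices:

  0-simplices (6): [0], [1], [2], [3], [4], [5]
  1-simplices (15): [0,1], [0,2], [0,3], [0,4], [0,5], [1,2], [1,3], [1,4], [1,5], [2,3], [2,4], [2,5], [3,4], [3,5], [4,5]
  2-simplices (10): [0,1,2], [0,1,4], [0,2,3], [0,3,5], [0,4,5], [1,2,5], [1,3,4], [1,3,5], [2,3,4], [2,4,5]

Hence C_0 ≅ Z^6, C_1 ≅ Z^15, C_2 ≅ Z^10.

Boundary ∂_1: C_1 → C_0 is given by ∂[p,q] = [q] − [p].
This gives a 6×15 integer matrix of rank 5; reducing to Smith normal form yields diagonal entries (1,1,1,1,1).

The boundary map ∂_2: C_2 → C_1 sends each 2-simplex [p,q,r] to [q,r] − [p,r] + [p,q]. For instance
  ∂[1,2,5] = [2,5] − [1,5] + [1,2],
  ∂[1,3,4] = [3,4] − [1,4] + [1,3].
The 15×10 boundary matrix has rank 10 and Smith normal form diag(1,1,1,1,1,1,1,1,1,2).

Now H_k = ker ∂_k / im ∂_{k+1}, so:

  H_0: rank C_0 − rank ∂_1 = 6 − 5 = 1, and the invariant factors of ∂_1 are all 1, so H_0 = Z.
  H_1: rank ker ∂_1 − rank ∂_2 = (15 − 5) − 10 = 0, and ∂_2 has invariant factor 2 > 1, so H_1 = Z_2.
  H_2: rank ker ∂_2 − rank ∂_3 = (10 − 10) − 0 = 0, and there is no ∂_3, so H_2 = 0.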